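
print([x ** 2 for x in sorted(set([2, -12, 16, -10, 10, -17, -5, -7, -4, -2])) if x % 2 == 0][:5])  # [144, 100, 16, 4, 4]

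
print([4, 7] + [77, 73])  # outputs [4, 7, 77, 73]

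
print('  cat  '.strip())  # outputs cat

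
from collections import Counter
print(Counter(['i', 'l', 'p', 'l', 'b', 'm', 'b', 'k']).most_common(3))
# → [('l', 2), ('b', 2), ('i', 1)]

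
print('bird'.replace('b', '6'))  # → 6ird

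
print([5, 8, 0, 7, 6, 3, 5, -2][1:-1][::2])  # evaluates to [8, 7, 3]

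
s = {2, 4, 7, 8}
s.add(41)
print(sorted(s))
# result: [2, 4, 7, 8, 41]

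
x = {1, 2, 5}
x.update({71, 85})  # {1, 2, 5, 71, 85}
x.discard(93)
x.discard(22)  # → {1, 2, 5, 71, 85}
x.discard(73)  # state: {1, 2, 5, 71, 85}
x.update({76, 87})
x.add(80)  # {1, 2, 5, 71, 76, 80, 85, 87}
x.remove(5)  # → {1, 2, 71, 76, 80, 85, 87}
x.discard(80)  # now {1, 2, 71, 76, 85, 87}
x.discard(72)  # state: {1, 2, 71, 76, 85, 87}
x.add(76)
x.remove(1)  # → {2, 71, 76, 85, 87}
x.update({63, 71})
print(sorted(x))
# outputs [2, 63, 71, 76, 85, 87]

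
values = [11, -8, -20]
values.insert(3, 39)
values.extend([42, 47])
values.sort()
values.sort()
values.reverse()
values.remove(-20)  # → [47, 42, 39, 11, -8]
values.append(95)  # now [47, 42, 39, 11, -8, 95]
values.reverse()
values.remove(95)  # [-8, 11, 39, 42, 47]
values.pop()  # 47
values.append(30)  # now [-8, 11, 39, 42, 30]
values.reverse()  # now [30, 42, 39, 11, -8]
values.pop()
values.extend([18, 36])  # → [30, 42, 39, 11, 18, 36]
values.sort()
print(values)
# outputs [11, 18, 30, 36, 39, 42]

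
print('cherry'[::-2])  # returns yrh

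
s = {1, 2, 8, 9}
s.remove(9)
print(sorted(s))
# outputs [1, 2, 8]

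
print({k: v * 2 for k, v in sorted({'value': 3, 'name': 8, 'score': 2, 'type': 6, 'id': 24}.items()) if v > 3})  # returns {'id': 48, 'name': 16, 'type': 12}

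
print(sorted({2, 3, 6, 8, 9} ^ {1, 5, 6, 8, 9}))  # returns [1, 2, 3, 5]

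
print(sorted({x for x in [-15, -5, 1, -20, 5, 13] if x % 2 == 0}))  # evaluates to [-20]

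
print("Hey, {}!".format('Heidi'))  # Hey, Heidi!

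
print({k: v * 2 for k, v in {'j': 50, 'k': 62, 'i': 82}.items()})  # {'j': 100, 'k': 124, 'i': 164}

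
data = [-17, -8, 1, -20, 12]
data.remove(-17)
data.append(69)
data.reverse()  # [69, 12, -20, 1, -8]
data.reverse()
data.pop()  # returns 69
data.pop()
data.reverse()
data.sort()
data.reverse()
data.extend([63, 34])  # [1, -8, -20, 63, 34]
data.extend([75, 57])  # [1, -8, -20, 63, 34, 75, 57]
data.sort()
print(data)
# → [-20, -8, 1, 34, 57, 63, 75]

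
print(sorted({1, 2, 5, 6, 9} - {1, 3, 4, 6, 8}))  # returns [2, 5, 9]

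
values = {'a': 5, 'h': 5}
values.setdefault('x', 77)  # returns 77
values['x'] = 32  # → {'a': 5, 'h': 5, 'x': 32}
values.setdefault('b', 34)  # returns 34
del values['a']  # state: {'h': 5, 'x': 32, 'b': 34}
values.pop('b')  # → 34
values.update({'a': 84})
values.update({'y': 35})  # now {'h': 5, 'x': 32, 'a': 84, 'y': 35}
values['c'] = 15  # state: {'h': 5, 'x': 32, 'a': 84, 'y': 35, 'c': 15}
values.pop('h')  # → 5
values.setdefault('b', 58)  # 58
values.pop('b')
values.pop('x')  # 32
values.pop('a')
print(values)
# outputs {'y': 35, 'c': 15}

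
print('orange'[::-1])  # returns egnaro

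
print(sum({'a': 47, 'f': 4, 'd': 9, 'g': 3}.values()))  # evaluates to 63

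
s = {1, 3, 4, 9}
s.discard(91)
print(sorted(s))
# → [1, 3, 4, 9]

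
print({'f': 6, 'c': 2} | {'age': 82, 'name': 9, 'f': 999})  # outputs {'f': 999, 'c': 2, 'age': 82, 'name': 9}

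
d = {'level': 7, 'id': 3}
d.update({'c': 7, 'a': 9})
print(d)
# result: {'level': 7, 'id': 3, 'c': 7, 'a': 9}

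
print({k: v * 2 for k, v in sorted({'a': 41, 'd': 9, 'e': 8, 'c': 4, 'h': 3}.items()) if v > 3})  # {'a': 82, 'c': 8, 'd': 18, 'e': 16}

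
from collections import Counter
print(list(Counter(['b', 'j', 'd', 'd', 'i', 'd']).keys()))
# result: ['b', 'j', 'd', 'i']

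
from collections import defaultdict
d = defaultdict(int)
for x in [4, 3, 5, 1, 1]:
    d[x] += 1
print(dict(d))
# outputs {4: 1, 3: 1, 5: 1, 1: 2}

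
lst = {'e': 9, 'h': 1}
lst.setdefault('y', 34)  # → 34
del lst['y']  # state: {'e': 9, 'h': 1}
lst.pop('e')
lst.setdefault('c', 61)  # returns 61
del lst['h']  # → {'c': 61}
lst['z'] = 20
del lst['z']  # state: {'c': 61}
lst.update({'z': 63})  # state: {'c': 61, 'z': 63}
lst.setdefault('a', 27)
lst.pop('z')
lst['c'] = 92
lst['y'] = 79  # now {'c': 92, 'a': 27, 'y': 79}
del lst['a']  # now {'c': 92, 'y': 79}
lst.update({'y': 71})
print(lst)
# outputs {'c': 92, 'y': 71}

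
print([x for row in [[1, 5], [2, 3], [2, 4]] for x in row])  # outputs [1, 5, 2, 3, 2, 4]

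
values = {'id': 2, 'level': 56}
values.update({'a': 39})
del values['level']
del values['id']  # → {'a': 39}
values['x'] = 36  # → {'a': 39, 'x': 36}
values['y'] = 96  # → {'a': 39, 'x': 36, 'y': 96}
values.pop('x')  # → 36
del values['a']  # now {'y': 96}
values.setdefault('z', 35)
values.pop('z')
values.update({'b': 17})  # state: {'y': 96, 'b': 17}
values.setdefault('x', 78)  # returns 78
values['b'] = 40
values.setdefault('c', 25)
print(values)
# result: {'y': 96, 'b': 40, 'x': 78, 'c': 25}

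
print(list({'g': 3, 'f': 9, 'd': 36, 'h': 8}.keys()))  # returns ['g', 'f', 'd', 'h']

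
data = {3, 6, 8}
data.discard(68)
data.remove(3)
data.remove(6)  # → {8}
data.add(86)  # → {8, 86}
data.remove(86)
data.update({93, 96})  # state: {8, 93, 96}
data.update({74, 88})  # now {8, 74, 88, 93, 96}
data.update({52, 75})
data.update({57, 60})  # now {8, 52, 57, 60, 74, 75, 88, 93, 96}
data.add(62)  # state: {8, 52, 57, 60, 62, 74, 75, 88, 93, 96}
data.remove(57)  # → {8, 52, 60, 62, 74, 75, 88, 93, 96}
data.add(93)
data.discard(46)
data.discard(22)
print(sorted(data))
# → [8, 52, 60, 62, 74, 75, 88, 93, 96]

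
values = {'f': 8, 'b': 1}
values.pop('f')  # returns 8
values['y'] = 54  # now {'b': 1, 'y': 54}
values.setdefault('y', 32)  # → 54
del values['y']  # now {'b': 1}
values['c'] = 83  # {'b': 1, 'c': 83}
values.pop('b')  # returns 1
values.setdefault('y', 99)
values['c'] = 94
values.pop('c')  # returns 94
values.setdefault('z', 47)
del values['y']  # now {'z': 47}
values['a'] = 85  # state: {'z': 47, 'a': 85}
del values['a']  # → {'z': 47}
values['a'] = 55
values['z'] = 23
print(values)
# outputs {'z': 23, 'a': 55}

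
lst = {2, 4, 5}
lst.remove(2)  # {4, 5}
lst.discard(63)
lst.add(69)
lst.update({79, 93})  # {4, 5, 69, 79, 93}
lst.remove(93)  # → {4, 5, 69, 79}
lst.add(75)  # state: {4, 5, 69, 75, 79}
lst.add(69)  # {4, 5, 69, 75, 79}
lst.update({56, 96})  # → {4, 5, 56, 69, 75, 79, 96}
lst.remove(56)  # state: {4, 5, 69, 75, 79, 96}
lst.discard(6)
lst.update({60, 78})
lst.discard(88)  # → {4, 5, 60, 69, 75, 78, 79, 96}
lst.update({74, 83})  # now {4, 5, 60, 69, 74, 75, 78, 79, 83, 96}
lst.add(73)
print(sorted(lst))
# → [4, 5, 60, 69, 73, 74, 75, 78, 79, 83, 96]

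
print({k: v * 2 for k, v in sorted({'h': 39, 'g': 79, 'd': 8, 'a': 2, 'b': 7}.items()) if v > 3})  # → {'b': 14, 'd': 16, 'g': 158, 'h': 78}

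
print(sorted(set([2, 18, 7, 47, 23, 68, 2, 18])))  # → [2, 7, 18, 23, 47, 68]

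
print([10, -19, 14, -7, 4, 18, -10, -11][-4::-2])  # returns [4, 14, 10]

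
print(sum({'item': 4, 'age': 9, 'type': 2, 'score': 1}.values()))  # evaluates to 16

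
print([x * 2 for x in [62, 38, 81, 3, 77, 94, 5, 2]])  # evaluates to [124, 76, 162, 6, 154, 188, 10, 4]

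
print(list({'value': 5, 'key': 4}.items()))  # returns [('value', 5), ('key', 4)]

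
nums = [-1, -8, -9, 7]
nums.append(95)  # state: [-1, -8, -9, 7, 95]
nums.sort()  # [-9, -8, -1, 7, 95]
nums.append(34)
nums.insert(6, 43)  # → [-9, -8, -1, 7, 95, 34, 43]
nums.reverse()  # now [43, 34, 95, 7, -1, -8, -9]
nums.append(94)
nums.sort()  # [-9, -8, -1, 7, 34, 43, 94, 95]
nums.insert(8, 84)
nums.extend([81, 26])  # [-9, -8, -1, 7, 34, 43, 94, 95, 84, 81, 26]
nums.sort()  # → [-9, -8, -1, 7, 26, 34, 43, 81, 84, 94, 95]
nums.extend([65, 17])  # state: [-9, -8, -1, 7, 26, 34, 43, 81, 84, 94, 95, 65, 17]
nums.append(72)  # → [-9, -8, -1, 7, 26, 34, 43, 81, 84, 94, 95, 65, 17, 72]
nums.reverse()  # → [72, 17, 65, 95, 94, 84, 81, 43, 34, 26, 7, -1, -8, -9]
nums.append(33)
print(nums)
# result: [72, 17, 65, 95, 94, 84, 81, 43, 34, 26, 7, -1, -8, -9, 33]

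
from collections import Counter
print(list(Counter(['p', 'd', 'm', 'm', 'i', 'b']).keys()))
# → ['p', 'd', 'm', 'i', 'b']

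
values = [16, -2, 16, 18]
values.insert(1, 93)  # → [16, 93, -2, 16, 18]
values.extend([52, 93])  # [16, 93, -2, 16, 18, 52, 93]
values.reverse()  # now [93, 52, 18, 16, -2, 93, 16]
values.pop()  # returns 16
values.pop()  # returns 93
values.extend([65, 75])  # [93, 52, 18, 16, -2, 65, 75]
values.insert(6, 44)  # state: [93, 52, 18, 16, -2, 65, 44, 75]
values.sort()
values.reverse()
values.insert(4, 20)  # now [93, 75, 65, 52, 20, 44, 18, 16, -2]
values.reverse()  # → [-2, 16, 18, 44, 20, 52, 65, 75, 93]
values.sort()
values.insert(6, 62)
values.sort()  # [-2, 16, 18, 20, 44, 52, 62, 65, 75, 93]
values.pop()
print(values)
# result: [-2, 16, 18, 20, 44, 52, 62, 65, 75]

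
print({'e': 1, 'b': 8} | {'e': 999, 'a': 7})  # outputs {'e': 999, 'b': 8, 'a': 7}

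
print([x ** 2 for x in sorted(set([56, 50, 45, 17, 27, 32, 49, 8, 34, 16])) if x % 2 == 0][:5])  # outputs [64, 256, 1024, 1156, 2500]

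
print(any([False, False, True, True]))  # True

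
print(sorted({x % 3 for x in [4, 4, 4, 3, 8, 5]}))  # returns [0, 1, 2]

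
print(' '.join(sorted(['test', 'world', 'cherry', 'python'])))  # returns cherry python test world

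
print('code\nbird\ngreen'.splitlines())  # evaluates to ['code', 'bird', 'green']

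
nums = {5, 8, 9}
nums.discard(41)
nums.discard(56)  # {5, 8, 9}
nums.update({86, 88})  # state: {5, 8, 9, 86, 88}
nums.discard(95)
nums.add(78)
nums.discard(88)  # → {5, 8, 9, 78, 86}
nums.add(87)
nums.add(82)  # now {5, 8, 9, 78, 82, 86, 87}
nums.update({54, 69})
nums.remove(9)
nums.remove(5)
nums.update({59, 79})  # {8, 54, 59, 69, 78, 79, 82, 86, 87}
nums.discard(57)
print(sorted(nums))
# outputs [8, 54, 59, 69, 78, 79, 82, 86, 87]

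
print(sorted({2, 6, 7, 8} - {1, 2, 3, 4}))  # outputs [6, 7, 8]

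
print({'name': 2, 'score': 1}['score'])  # 1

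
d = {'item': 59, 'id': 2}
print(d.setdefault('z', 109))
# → 109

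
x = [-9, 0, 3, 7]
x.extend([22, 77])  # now [-9, 0, 3, 7, 22, 77]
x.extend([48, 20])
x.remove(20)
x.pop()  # 48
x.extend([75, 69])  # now [-9, 0, 3, 7, 22, 77, 75, 69]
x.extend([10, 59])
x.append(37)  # [-9, 0, 3, 7, 22, 77, 75, 69, 10, 59, 37]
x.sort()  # [-9, 0, 3, 7, 10, 22, 37, 59, 69, 75, 77]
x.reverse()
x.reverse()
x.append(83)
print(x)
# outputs [-9, 0, 3, 7, 10, 22, 37, 59, 69, 75, 77, 83]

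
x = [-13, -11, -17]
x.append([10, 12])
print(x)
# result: [-13, -11, -17, [10, 12]]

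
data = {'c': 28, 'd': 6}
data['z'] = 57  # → {'c': 28, 'd': 6, 'z': 57}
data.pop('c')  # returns 28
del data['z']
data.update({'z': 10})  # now {'d': 6, 'z': 10}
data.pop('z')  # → 10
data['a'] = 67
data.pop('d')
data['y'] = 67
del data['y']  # {'a': 67}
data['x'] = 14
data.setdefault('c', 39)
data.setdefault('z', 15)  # 15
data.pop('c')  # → 39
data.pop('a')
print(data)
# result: {'x': 14, 'z': 15}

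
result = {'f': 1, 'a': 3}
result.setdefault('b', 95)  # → 95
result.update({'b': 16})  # {'f': 1, 'a': 3, 'b': 16}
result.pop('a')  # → 3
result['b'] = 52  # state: {'f': 1, 'b': 52}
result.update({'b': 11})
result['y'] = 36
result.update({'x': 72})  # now {'f': 1, 'b': 11, 'y': 36, 'x': 72}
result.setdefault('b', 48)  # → 11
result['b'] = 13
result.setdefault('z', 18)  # 18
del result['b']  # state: {'f': 1, 'y': 36, 'x': 72, 'z': 18}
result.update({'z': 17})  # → {'f': 1, 'y': 36, 'x': 72, 'z': 17}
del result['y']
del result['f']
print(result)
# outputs {'x': 72, 'z': 17}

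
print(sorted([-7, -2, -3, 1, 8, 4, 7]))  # [-7, -3, -2, 1, 4, 7, 8]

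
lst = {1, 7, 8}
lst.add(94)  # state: {1, 7, 8, 94}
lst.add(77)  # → {1, 7, 8, 77, 94}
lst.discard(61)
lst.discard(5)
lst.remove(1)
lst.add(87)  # {7, 8, 77, 87, 94}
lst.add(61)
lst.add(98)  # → {7, 8, 61, 77, 87, 94, 98}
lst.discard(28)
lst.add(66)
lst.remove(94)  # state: {7, 8, 61, 66, 77, 87, 98}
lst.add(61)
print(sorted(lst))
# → [7, 8, 61, 66, 77, 87, 98]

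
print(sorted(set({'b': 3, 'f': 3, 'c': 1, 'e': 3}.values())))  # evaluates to [1, 3]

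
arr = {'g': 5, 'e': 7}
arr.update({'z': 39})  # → {'g': 5, 'e': 7, 'z': 39}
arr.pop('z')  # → 39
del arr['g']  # {'e': 7}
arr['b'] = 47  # {'e': 7, 'b': 47}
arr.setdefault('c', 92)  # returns 92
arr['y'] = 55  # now {'e': 7, 'b': 47, 'c': 92, 'y': 55}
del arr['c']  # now {'e': 7, 'b': 47, 'y': 55}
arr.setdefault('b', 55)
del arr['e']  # {'b': 47, 'y': 55}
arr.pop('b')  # 47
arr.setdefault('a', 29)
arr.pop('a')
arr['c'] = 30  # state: {'y': 55, 'c': 30}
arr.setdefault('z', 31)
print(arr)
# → {'y': 55, 'c': 30, 'z': 31}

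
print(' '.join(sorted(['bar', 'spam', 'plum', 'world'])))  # bar plum spam world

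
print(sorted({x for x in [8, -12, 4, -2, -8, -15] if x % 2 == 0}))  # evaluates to [-12, -8, -2, 4, 8]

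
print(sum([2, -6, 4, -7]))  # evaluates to -7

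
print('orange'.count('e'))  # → 1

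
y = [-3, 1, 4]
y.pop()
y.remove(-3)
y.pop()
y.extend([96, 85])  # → [96, 85]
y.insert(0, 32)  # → [32, 96, 85]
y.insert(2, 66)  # [32, 96, 66, 85]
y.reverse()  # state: [85, 66, 96, 32]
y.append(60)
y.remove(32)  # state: [85, 66, 96, 60]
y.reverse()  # [60, 96, 66, 85]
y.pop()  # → 85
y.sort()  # [60, 66, 96]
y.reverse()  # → [96, 66, 60]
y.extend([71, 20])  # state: [96, 66, 60, 71, 20]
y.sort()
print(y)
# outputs [20, 60, 66, 71, 96]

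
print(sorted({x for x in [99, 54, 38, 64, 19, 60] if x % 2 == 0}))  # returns [38, 54, 60, 64]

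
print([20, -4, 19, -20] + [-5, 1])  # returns [20, -4, 19, -20, -5, 1]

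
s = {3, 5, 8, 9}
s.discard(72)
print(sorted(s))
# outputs [3, 5, 8, 9]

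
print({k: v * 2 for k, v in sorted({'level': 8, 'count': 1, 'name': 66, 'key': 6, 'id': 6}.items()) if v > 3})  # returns {'id': 12, 'key': 12, 'level': 16, 'name': 132}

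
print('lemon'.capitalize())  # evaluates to Lemon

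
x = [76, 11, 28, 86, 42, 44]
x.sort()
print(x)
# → [11, 28, 42, 44, 76, 86]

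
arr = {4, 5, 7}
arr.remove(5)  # {4, 7}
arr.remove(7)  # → {4}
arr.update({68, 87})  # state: {4, 68, 87}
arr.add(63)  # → {4, 63, 68, 87}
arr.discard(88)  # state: {4, 63, 68, 87}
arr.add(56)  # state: {4, 56, 63, 68, 87}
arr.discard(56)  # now {4, 63, 68, 87}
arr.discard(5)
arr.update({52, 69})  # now {4, 52, 63, 68, 69, 87}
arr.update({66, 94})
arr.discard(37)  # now {4, 52, 63, 66, 68, 69, 87, 94}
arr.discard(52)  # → {4, 63, 66, 68, 69, 87, 94}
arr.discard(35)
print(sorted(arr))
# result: [4, 63, 66, 68, 69, 87, 94]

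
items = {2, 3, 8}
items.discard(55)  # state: {2, 3, 8}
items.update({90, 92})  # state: {2, 3, 8, 90, 92}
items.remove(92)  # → {2, 3, 8, 90}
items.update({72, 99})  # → {2, 3, 8, 72, 90, 99}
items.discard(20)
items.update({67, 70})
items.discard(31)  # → {2, 3, 8, 67, 70, 72, 90, 99}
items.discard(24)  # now {2, 3, 8, 67, 70, 72, 90, 99}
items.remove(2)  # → {3, 8, 67, 70, 72, 90, 99}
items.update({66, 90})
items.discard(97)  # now {3, 8, 66, 67, 70, 72, 90, 99}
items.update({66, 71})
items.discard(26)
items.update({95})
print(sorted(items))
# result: [3, 8, 66, 67, 70, 71, 72, 90, 95, 99]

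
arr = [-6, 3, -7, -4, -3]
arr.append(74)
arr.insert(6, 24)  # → [-6, 3, -7, -4, -3, 74, 24]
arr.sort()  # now [-7, -6, -4, -3, 3, 24, 74]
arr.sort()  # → [-7, -6, -4, -3, 3, 24, 74]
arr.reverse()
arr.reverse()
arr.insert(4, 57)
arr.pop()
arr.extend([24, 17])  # [-7, -6, -4, -3, 57, 3, 24, 24, 17]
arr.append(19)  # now [-7, -6, -4, -3, 57, 3, 24, 24, 17, 19]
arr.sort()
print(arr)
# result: [-7, -6, -4, -3, 3, 17, 19, 24, 24, 57]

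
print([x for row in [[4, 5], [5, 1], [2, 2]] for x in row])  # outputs [4, 5, 5, 1, 2, 2]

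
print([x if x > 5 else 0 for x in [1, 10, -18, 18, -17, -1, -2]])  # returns [0, 10, 0, 18, 0, 0, 0]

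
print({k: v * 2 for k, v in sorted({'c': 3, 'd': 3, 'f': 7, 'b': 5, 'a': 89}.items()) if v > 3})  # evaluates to {'a': 178, 'b': 10, 'f': 14}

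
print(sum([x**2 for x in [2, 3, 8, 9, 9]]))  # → 239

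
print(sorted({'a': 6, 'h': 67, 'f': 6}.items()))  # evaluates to [('a', 6), ('f', 6), ('h', 67)]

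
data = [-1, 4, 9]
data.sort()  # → [-1, 4, 9]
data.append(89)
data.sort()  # [-1, 4, 9, 89]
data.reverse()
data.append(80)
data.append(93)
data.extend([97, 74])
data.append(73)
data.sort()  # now [-1, 4, 9, 73, 74, 80, 89, 93, 97]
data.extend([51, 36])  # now [-1, 4, 9, 73, 74, 80, 89, 93, 97, 51, 36]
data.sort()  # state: [-1, 4, 9, 36, 51, 73, 74, 80, 89, 93, 97]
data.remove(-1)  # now [4, 9, 36, 51, 73, 74, 80, 89, 93, 97]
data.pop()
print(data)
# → [4, 9, 36, 51, 73, 74, 80, 89, 93]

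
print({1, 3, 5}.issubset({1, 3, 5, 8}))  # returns True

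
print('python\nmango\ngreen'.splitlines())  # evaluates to ['python', 'mango', 'green']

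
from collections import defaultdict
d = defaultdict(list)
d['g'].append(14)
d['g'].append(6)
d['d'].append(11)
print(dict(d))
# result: {'g': [14, 6], 'd': [11]}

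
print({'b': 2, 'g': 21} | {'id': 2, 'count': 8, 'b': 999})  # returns {'b': 999, 'g': 21, 'id': 2, 'count': 8}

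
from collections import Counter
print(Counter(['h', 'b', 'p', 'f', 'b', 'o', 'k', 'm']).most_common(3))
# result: [('b', 2), ('h', 1), ('p', 1)]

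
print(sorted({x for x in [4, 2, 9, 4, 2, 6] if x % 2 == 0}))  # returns [2, 4, 6]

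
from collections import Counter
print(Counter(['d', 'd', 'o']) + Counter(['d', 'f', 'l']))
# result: Counter({'d': 3, 'o': 1, 'f': 1, 'l': 1})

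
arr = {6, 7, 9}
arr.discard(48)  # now {6, 7, 9}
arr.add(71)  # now {6, 7, 9, 71}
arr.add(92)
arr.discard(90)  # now {6, 7, 9, 71, 92}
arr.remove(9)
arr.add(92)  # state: {6, 7, 71, 92}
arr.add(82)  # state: {6, 7, 71, 82, 92}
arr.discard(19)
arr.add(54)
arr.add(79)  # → {6, 7, 54, 71, 79, 82, 92}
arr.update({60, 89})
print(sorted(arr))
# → [6, 7, 54, 60, 71, 79, 82, 89, 92]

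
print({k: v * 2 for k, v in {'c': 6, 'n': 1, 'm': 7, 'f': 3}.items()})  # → {'c': 12, 'n': 2, 'm': 14, 'f': 6}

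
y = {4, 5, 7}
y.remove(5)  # {4, 7}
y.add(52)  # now {4, 7, 52}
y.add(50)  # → {4, 7, 50, 52}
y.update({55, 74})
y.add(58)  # {4, 7, 50, 52, 55, 58, 74}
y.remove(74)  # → {4, 7, 50, 52, 55, 58}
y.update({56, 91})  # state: {4, 7, 50, 52, 55, 56, 58, 91}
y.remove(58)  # {4, 7, 50, 52, 55, 56, 91}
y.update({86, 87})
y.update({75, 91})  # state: {4, 7, 50, 52, 55, 56, 75, 86, 87, 91}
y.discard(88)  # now {4, 7, 50, 52, 55, 56, 75, 86, 87, 91}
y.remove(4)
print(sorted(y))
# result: [7, 50, 52, 55, 56, 75, 86, 87, 91]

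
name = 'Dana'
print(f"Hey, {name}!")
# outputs Hey, Dana!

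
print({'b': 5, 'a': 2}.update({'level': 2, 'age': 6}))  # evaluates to None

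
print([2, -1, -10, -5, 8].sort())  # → None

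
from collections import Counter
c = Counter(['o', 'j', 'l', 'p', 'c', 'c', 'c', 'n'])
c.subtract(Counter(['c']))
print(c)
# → Counter({'c': 2, 'o': 1, 'j': 1, 'l': 1, 'p': 1, 'n': 1})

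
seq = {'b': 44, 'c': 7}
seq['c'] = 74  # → {'b': 44, 'c': 74}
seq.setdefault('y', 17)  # 17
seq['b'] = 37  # {'b': 37, 'c': 74, 'y': 17}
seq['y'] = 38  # {'b': 37, 'c': 74, 'y': 38}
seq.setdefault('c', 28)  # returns 74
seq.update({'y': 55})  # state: {'b': 37, 'c': 74, 'y': 55}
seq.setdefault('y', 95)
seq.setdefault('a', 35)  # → 35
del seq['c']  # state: {'b': 37, 'y': 55, 'a': 35}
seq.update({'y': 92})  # {'b': 37, 'y': 92, 'a': 35}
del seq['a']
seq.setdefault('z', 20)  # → 20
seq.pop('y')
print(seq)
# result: {'b': 37, 'z': 20}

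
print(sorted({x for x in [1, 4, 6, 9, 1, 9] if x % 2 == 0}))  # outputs [4, 6]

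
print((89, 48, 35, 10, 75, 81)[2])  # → 35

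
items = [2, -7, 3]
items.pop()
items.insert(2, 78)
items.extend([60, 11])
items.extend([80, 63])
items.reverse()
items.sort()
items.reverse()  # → [80, 78, 63, 60, 11, 2, -7]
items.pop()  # -7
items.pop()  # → 2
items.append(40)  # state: [80, 78, 63, 60, 11, 40]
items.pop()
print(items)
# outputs [80, 78, 63, 60, 11]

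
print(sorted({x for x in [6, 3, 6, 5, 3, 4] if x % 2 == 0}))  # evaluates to [4, 6]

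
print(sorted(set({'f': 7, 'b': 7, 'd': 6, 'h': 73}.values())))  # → [6, 7, 73]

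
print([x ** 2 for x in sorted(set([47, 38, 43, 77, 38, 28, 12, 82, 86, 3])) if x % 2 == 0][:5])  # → [144, 784, 1444, 6724, 7396]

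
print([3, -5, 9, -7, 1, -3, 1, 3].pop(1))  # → -5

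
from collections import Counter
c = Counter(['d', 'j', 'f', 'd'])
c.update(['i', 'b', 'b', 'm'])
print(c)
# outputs Counter({'d': 2, 'b': 2, 'j': 1, 'f': 1, 'i': 1, 'm': 1})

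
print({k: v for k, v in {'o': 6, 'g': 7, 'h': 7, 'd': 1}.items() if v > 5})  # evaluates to {'o': 6, 'g': 7, 'h': 7}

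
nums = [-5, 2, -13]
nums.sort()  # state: [-13, -5, 2]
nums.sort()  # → [-13, -5, 2]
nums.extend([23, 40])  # [-13, -5, 2, 23, 40]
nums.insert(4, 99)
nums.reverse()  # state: [40, 99, 23, 2, -5, -13]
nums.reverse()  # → [-13, -5, 2, 23, 99, 40]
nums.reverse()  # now [40, 99, 23, 2, -5, -13]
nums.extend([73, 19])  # [40, 99, 23, 2, -5, -13, 73, 19]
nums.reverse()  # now [19, 73, -13, -5, 2, 23, 99, 40]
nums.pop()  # 40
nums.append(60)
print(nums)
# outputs [19, 73, -13, -5, 2, 23, 99, 60]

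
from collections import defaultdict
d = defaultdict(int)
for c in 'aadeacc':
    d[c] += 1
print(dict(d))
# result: {'a': 3, 'd': 1, 'e': 1, 'c': 2}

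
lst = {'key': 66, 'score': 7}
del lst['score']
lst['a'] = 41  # {'key': 66, 'a': 41}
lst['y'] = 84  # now {'key': 66, 'a': 41, 'y': 84}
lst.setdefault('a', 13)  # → 41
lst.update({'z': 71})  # {'key': 66, 'a': 41, 'y': 84, 'z': 71}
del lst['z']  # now {'key': 66, 'a': 41, 'y': 84}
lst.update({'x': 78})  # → {'key': 66, 'a': 41, 'y': 84, 'x': 78}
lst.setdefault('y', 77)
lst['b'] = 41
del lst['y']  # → {'key': 66, 'a': 41, 'x': 78, 'b': 41}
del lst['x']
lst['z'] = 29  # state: {'key': 66, 'a': 41, 'b': 41, 'z': 29}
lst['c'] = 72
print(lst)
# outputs {'key': 66, 'a': 41, 'b': 41, 'z': 29, 'c': 72}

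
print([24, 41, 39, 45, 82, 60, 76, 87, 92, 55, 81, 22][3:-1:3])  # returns [45, 76, 55]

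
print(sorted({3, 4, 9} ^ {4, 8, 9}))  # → [3, 8]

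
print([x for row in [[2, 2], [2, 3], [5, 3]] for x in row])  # [2, 2, 2, 3, 5, 3]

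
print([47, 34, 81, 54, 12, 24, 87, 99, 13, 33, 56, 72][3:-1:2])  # [54, 24, 99, 33]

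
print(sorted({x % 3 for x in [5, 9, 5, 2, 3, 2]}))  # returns [0, 2]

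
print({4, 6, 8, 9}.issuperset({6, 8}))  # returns True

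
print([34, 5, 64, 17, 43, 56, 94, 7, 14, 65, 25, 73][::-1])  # [73, 25, 65, 14, 7, 94, 56, 43, 17, 64, 5, 34]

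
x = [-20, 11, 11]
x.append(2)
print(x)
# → [-20, 11, 11, 2]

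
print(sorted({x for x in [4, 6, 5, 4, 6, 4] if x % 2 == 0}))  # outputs [4, 6]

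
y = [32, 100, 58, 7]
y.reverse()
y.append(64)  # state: [7, 58, 100, 32, 64]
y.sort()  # [7, 32, 58, 64, 100]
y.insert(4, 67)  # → [7, 32, 58, 64, 67, 100]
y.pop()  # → 100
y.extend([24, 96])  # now [7, 32, 58, 64, 67, 24, 96]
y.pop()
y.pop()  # 24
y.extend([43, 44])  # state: [7, 32, 58, 64, 67, 43, 44]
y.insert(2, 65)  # [7, 32, 65, 58, 64, 67, 43, 44]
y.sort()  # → [7, 32, 43, 44, 58, 64, 65, 67]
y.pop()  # 67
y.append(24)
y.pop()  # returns 24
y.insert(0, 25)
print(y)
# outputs [25, 7, 32, 43, 44, 58, 64, 65]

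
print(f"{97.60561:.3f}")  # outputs 97.606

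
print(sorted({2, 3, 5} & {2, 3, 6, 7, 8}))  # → [2, 3]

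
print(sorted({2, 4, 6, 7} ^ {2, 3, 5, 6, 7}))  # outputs [3, 4, 5]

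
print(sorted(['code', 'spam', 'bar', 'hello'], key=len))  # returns ['bar', 'code', 'spam', 'hello']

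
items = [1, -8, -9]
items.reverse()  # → [-9, -8, 1]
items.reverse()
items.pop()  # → -9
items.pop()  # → -8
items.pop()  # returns 1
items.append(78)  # [78]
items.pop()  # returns 78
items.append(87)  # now [87]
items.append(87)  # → [87, 87]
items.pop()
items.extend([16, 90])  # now [87, 16, 90]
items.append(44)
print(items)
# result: [87, 16, 90, 44]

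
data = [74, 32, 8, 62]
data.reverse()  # [62, 8, 32, 74]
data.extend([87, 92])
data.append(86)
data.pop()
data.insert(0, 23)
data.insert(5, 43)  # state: [23, 62, 8, 32, 74, 43, 87, 92]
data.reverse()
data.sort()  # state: [8, 23, 32, 43, 62, 74, 87, 92]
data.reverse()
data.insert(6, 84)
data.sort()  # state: [8, 23, 32, 43, 62, 74, 84, 87, 92]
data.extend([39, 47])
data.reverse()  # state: [47, 39, 92, 87, 84, 74, 62, 43, 32, 23, 8]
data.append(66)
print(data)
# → [47, 39, 92, 87, 84, 74, 62, 43, 32, 23, 8, 66]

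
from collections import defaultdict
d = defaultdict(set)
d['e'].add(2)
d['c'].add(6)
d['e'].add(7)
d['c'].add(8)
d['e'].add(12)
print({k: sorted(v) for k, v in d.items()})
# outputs {'e': [2, 7, 12], 'c': [6, 8]}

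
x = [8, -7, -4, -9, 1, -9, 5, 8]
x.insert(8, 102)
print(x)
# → [8, -7, -4, -9, 1, -9, 5, 8, 102]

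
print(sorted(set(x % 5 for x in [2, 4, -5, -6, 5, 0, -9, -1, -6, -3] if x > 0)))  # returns [0, 2, 4]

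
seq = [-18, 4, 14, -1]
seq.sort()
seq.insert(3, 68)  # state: [-18, -1, 4, 68, 14]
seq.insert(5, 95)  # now [-18, -1, 4, 68, 14, 95]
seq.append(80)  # [-18, -1, 4, 68, 14, 95, 80]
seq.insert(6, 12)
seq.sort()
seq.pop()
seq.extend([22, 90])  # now [-18, -1, 4, 12, 14, 68, 80, 22, 90]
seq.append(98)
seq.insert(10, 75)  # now [-18, -1, 4, 12, 14, 68, 80, 22, 90, 98, 75]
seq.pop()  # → 75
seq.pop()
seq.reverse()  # [90, 22, 80, 68, 14, 12, 4, -1, -18]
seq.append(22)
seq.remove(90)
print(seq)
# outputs [22, 80, 68, 14, 12, 4, -1, -18, 22]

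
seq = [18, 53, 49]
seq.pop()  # 49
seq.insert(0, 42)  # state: [42, 18, 53]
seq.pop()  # 53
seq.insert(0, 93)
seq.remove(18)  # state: [93, 42]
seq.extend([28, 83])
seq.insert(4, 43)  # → [93, 42, 28, 83, 43]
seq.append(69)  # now [93, 42, 28, 83, 43, 69]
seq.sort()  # [28, 42, 43, 69, 83, 93]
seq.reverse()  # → [93, 83, 69, 43, 42, 28]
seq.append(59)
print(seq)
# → [93, 83, 69, 43, 42, 28, 59]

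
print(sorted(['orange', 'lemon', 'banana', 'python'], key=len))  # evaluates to ['lemon', 'orange', 'banana', 'python']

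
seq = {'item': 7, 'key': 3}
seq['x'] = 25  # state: {'item': 7, 'key': 3, 'x': 25}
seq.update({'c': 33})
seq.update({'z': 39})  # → {'item': 7, 'key': 3, 'x': 25, 'c': 33, 'z': 39}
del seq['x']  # {'item': 7, 'key': 3, 'c': 33, 'z': 39}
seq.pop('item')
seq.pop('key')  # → 3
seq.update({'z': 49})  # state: {'c': 33, 'z': 49}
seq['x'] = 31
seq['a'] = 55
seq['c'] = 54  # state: {'c': 54, 'z': 49, 'x': 31, 'a': 55}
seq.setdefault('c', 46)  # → 54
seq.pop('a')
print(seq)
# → {'c': 54, 'z': 49, 'x': 31}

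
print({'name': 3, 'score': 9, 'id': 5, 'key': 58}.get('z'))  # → None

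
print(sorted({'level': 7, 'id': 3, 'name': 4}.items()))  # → [('id', 3), ('level', 7), ('name', 4)]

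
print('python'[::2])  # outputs pto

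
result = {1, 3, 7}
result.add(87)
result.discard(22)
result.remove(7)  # {1, 3, 87}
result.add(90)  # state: {1, 3, 87, 90}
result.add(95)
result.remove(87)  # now {1, 3, 90, 95}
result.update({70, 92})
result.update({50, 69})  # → {1, 3, 50, 69, 70, 90, 92, 95}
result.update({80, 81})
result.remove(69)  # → {1, 3, 50, 70, 80, 81, 90, 92, 95}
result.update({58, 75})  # {1, 3, 50, 58, 70, 75, 80, 81, 90, 92, 95}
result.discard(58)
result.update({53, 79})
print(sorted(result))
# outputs [1, 3, 50, 53, 70, 75, 79, 80, 81, 90, 92, 95]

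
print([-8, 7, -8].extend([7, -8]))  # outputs None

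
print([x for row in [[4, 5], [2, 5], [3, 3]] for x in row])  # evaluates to [4, 5, 2, 5, 3, 3]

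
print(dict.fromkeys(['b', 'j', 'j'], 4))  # {'b': 4, 'j': 4}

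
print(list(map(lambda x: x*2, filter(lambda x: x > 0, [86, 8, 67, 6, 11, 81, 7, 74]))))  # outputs [172, 16, 134, 12, 22, 162, 14, 148]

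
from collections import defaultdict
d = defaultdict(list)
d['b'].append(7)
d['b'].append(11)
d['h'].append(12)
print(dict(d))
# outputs {'b': [7, 11], 'h': [12]}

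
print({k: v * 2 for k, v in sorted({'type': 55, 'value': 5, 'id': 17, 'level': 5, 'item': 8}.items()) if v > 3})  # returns {'id': 34, 'item': 16, 'level': 10, 'type': 110, 'value': 10}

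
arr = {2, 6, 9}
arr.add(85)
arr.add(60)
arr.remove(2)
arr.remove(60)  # {6, 9, 85}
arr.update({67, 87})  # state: {6, 9, 67, 85, 87}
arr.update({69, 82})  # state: {6, 9, 67, 69, 82, 85, 87}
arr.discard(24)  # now {6, 9, 67, 69, 82, 85, 87}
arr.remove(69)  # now {6, 9, 67, 82, 85, 87}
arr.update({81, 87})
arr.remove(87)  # {6, 9, 67, 81, 82, 85}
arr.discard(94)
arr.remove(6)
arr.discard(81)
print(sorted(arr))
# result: [9, 67, 82, 85]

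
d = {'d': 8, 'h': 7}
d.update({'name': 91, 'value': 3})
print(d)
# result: {'d': 8, 'h': 7, 'name': 91, 'value': 3}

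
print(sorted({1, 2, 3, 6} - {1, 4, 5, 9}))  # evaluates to [2, 3, 6]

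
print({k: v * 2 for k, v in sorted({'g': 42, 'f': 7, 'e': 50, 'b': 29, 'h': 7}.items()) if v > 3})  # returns {'b': 58, 'e': 100, 'f': 14, 'g': 84, 'h': 14}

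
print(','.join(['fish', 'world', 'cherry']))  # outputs fish,world,cherry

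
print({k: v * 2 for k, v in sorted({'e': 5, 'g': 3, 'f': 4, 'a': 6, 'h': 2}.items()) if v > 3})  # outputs {'a': 12, 'e': 10, 'f': 8}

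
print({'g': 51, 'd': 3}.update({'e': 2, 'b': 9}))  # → None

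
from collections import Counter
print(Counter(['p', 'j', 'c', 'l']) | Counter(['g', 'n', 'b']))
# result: Counter({'p': 1, 'j': 1, 'c': 1, 'l': 1, 'g': 1, 'n': 1, 'b': 1})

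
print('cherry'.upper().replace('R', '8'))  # CHE88Y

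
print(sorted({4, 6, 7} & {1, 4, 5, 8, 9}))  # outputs [4]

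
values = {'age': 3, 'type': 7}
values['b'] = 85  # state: {'age': 3, 'type': 7, 'b': 85}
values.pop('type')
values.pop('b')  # 85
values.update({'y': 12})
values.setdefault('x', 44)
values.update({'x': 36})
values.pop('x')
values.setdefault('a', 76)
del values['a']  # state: {'age': 3, 'y': 12}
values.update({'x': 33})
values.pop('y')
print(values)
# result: {'age': 3, 'x': 33}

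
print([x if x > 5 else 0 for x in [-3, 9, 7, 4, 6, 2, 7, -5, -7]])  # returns [0, 9, 7, 0, 6, 0, 7, 0, 0]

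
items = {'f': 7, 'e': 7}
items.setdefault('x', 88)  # 88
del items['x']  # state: {'f': 7, 'e': 7}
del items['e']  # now {'f': 7}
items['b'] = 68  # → {'f': 7, 'b': 68}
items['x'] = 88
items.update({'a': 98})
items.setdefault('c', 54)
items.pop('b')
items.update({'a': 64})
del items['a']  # {'f': 7, 'x': 88, 'c': 54}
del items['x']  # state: {'f': 7, 'c': 54}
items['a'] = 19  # {'f': 7, 'c': 54, 'a': 19}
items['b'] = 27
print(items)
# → {'f': 7, 'c': 54, 'a': 19, 'b': 27}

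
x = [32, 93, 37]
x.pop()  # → 37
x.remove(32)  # [93]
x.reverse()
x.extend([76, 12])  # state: [93, 76, 12]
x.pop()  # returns 12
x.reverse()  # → [76, 93]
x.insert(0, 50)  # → [50, 76, 93]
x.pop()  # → 93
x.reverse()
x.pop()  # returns 50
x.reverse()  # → [76]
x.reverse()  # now [76]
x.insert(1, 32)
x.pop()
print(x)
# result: [76]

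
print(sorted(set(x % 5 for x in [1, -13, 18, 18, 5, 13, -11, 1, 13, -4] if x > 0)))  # [0, 1, 3]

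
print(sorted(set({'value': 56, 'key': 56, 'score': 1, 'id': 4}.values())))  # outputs [1, 4, 56]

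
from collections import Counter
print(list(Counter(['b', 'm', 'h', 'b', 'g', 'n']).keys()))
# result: ['b', 'm', 'h', 'g', 'n']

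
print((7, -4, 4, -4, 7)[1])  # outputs -4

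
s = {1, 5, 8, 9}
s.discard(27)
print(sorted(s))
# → [1, 5, 8, 9]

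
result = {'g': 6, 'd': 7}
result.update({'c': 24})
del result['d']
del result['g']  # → {'c': 24}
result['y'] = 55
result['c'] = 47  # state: {'c': 47, 'y': 55}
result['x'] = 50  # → {'c': 47, 'y': 55, 'x': 50}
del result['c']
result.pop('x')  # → 50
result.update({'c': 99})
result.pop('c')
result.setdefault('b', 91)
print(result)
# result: {'y': 55, 'b': 91}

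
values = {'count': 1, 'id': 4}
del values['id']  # {'count': 1}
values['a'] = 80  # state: {'count': 1, 'a': 80}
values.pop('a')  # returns 80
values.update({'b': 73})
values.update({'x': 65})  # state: {'count': 1, 'b': 73, 'x': 65}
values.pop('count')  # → 1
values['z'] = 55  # {'b': 73, 'x': 65, 'z': 55}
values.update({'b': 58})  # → {'b': 58, 'x': 65, 'z': 55}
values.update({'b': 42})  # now {'b': 42, 'x': 65, 'z': 55}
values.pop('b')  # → 42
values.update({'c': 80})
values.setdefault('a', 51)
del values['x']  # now {'z': 55, 'c': 80, 'a': 51}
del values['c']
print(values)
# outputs {'z': 55, 'a': 51}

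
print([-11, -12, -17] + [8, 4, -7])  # [-11, -12, -17, 8, 4, -7]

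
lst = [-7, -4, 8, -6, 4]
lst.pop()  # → 4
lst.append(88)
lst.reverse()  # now [88, -6, 8, -4, -7]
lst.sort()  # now [-7, -6, -4, 8, 88]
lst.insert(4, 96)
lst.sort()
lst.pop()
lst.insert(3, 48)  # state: [-7, -6, -4, 48, 8, 88]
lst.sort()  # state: [-7, -6, -4, 8, 48, 88]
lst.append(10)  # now [-7, -6, -4, 8, 48, 88, 10]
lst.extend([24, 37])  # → [-7, -6, -4, 8, 48, 88, 10, 24, 37]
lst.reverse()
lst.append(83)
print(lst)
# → [37, 24, 10, 88, 48, 8, -4, -6, -7, 83]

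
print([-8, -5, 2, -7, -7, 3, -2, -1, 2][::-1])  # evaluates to [2, -1, -2, 3, -7, -7, 2, -5, -8]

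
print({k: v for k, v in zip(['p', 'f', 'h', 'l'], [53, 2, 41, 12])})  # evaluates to {'p': 53, 'f': 2, 'h': 41, 'l': 12}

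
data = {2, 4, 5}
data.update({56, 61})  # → {2, 4, 5, 56, 61}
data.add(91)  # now {2, 4, 5, 56, 61, 91}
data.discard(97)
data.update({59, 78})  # {2, 4, 5, 56, 59, 61, 78, 91}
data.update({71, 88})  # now {2, 4, 5, 56, 59, 61, 71, 78, 88, 91}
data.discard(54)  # {2, 4, 5, 56, 59, 61, 71, 78, 88, 91}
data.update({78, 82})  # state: {2, 4, 5, 56, 59, 61, 71, 78, 82, 88, 91}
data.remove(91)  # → {2, 4, 5, 56, 59, 61, 71, 78, 82, 88}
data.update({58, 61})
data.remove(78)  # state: {2, 4, 5, 56, 58, 59, 61, 71, 82, 88}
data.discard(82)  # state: {2, 4, 5, 56, 58, 59, 61, 71, 88}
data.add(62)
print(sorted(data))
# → [2, 4, 5, 56, 58, 59, 61, 62, 71, 88]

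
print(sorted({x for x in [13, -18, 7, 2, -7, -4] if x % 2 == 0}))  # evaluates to [-18, -4, 2]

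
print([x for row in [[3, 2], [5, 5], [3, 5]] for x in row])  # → [3, 2, 5, 5, 3, 5]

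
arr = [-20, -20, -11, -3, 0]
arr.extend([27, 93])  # [-20, -20, -11, -3, 0, 27, 93]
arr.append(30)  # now [-20, -20, -11, -3, 0, 27, 93, 30]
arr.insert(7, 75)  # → [-20, -20, -11, -3, 0, 27, 93, 75, 30]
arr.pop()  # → 30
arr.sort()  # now [-20, -20, -11, -3, 0, 27, 75, 93]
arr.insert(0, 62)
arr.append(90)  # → [62, -20, -20, -11, -3, 0, 27, 75, 93, 90]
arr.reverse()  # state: [90, 93, 75, 27, 0, -3, -11, -20, -20, 62]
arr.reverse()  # [62, -20, -20, -11, -3, 0, 27, 75, 93, 90]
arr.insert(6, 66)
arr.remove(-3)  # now [62, -20, -20, -11, 0, 66, 27, 75, 93, 90]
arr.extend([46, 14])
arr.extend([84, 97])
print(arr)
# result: [62, -20, -20, -11, 0, 66, 27, 75, 93, 90, 46, 14, 84, 97]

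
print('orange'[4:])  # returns ge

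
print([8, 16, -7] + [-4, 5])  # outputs [8, 16, -7, -4, 5]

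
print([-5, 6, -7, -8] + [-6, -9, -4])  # [-5, 6, -7, -8, -6, -9, -4]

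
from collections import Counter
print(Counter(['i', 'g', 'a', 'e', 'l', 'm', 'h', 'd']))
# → Counter({'i': 1, 'g': 1, 'a': 1, 'e': 1, 'l': 1, 'm': 1, 'h': 1, 'd': 1})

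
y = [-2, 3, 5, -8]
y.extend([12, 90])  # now [-2, 3, 5, -8, 12, 90]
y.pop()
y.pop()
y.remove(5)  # [-2, 3, -8]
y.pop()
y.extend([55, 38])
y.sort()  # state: [-2, 3, 38, 55]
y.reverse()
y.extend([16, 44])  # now [55, 38, 3, -2, 16, 44]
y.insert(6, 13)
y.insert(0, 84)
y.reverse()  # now [13, 44, 16, -2, 3, 38, 55, 84]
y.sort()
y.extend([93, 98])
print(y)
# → [-2, 3, 13, 16, 38, 44, 55, 84, 93, 98]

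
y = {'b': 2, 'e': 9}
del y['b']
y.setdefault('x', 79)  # 79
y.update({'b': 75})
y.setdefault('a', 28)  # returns 28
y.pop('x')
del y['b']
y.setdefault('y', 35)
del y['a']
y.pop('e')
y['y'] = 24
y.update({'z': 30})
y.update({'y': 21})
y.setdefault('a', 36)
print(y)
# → {'y': 21, 'z': 30, 'a': 36}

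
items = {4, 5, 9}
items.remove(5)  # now {4, 9}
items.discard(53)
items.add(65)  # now {4, 9, 65}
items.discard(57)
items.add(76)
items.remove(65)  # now {4, 9, 76}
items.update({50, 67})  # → {4, 9, 50, 67, 76}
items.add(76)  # {4, 9, 50, 67, 76}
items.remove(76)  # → {4, 9, 50, 67}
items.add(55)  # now {4, 9, 50, 55, 67}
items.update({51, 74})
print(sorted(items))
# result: [4, 9, 50, 51, 55, 67, 74]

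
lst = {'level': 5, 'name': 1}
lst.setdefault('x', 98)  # 98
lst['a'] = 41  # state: {'level': 5, 'name': 1, 'x': 98, 'a': 41}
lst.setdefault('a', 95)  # 41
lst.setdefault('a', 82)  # 41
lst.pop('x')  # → 98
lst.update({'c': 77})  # {'level': 5, 'name': 1, 'a': 41, 'c': 77}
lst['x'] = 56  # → {'level': 5, 'name': 1, 'a': 41, 'c': 77, 'x': 56}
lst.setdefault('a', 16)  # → 41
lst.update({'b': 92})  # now {'level': 5, 'name': 1, 'a': 41, 'c': 77, 'x': 56, 'b': 92}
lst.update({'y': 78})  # {'level': 5, 'name': 1, 'a': 41, 'c': 77, 'x': 56, 'b': 92, 'y': 78}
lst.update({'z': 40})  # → {'level': 5, 'name': 1, 'a': 41, 'c': 77, 'x': 56, 'b': 92, 'y': 78, 'z': 40}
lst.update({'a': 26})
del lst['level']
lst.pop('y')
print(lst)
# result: {'name': 1, 'a': 26, 'c': 77, 'x': 56, 'b': 92, 'z': 40}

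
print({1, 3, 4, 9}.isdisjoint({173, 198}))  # True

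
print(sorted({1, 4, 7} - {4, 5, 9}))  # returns [1, 7]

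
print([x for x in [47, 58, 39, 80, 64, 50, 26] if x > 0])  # [47, 58, 39, 80, 64, 50, 26]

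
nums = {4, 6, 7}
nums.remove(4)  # {6, 7}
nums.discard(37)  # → {6, 7}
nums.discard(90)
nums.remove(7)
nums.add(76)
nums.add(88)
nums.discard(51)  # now {6, 76, 88}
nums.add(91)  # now {6, 76, 88, 91}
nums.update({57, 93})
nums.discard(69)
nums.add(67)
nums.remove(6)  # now {57, 67, 76, 88, 91, 93}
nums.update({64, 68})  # {57, 64, 67, 68, 76, 88, 91, 93}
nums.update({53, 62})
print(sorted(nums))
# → [53, 57, 62, 64, 67, 68, 76, 88, 91, 93]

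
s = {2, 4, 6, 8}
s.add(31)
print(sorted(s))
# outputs [2, 4, 6, 8, 31]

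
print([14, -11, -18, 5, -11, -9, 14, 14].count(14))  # 3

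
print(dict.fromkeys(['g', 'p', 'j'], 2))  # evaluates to {'g': 2, 'p': 2, 'j': 2}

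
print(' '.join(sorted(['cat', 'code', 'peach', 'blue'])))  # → blue cat code peach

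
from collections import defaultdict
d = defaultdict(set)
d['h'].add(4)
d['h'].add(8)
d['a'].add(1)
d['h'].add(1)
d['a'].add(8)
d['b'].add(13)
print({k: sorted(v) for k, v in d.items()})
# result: {'h': [1, 4, 8], 'a': [1, 8], 'b': [13]}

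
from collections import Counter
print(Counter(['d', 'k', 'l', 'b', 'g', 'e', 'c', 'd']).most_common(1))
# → [('d', 2)]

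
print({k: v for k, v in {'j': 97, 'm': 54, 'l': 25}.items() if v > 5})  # {'j': 97, 'm': 54, 'l': 25}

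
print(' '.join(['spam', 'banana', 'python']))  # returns spam banana python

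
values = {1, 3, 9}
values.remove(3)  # {1, 9}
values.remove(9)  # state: {1}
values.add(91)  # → {1, 91}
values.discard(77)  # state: {1, 91}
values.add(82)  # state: {1, 82, 91}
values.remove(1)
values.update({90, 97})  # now {82, 90, 91, 97}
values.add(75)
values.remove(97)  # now {75, 82, 90, 91}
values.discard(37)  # {75, 82, 90, 91}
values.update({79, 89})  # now {75, 79, 82, 89, 90, 91}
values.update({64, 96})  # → {64, 75, 79, 82, 89, 90, 91, 96}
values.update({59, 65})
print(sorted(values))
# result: [59, 64, 65, 75, 79, 82, 89, 90, 91, 96]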